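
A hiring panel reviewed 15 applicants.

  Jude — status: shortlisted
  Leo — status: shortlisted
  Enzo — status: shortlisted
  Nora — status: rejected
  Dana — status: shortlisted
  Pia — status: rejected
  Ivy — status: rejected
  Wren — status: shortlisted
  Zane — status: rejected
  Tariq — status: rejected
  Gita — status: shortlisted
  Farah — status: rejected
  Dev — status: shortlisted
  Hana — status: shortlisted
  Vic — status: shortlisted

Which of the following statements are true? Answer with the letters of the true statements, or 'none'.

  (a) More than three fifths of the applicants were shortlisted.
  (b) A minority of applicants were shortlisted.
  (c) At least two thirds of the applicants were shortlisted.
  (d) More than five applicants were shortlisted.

(d)

|A| = 15, |A ∩ B| = 9, |A ∖ B| = 6.
(a) |A ∩ B| / |A| > 3/5: fails.
(b) |A ∩ B| < |A ∖ B|: fails.
(c) |A ∩ B| / |A| ≥ 2/3: fails.
(d) |A ∩ B| > 5: holds.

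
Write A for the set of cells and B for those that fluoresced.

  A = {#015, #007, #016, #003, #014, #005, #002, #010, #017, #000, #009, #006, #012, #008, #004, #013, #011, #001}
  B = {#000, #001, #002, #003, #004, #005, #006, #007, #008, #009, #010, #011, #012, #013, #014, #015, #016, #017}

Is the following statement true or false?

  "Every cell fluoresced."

True

Truth condition: A ⊆ B, i.e. every element of A is in B (|A ∖ B| = 0).
|A| = 18, |A ∩ B| = 18, |A ∖ B| = 0.
So the statement is true.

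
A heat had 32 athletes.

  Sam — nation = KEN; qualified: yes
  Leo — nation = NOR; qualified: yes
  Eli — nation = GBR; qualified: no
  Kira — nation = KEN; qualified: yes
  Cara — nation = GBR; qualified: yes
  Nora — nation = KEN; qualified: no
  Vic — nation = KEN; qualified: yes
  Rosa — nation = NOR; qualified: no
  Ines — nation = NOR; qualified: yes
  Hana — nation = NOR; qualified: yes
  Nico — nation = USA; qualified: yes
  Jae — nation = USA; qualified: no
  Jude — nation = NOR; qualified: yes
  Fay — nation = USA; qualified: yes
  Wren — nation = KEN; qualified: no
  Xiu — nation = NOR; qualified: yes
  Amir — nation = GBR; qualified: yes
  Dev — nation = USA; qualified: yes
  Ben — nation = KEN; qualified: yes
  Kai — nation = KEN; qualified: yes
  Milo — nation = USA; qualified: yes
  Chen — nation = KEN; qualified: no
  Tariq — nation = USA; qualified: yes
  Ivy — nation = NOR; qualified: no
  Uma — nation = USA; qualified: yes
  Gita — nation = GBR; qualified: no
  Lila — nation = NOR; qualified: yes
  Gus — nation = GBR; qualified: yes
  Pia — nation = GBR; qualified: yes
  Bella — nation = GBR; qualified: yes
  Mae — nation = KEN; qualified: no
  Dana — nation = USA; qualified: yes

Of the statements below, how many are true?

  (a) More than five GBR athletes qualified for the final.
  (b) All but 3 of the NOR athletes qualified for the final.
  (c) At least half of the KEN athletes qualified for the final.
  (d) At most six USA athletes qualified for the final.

1

(a) GBR: |A| = 7, |A ∩ B| = 5; needs |A ∩ B| > 5 — false.
(b) NOR: |A| = 8, |A ∩ B| = 6; needs |A ∖ B| = 3 — false.
(c) KEN: |A| = 9, |A ∩ B| = 5; needs |A ∩ B| ≥ |A ∖ B| — true.
(d) USA: |A| = 8, |A ∩ B| = 7; needs |A ∩ B| ≤ 6 — false.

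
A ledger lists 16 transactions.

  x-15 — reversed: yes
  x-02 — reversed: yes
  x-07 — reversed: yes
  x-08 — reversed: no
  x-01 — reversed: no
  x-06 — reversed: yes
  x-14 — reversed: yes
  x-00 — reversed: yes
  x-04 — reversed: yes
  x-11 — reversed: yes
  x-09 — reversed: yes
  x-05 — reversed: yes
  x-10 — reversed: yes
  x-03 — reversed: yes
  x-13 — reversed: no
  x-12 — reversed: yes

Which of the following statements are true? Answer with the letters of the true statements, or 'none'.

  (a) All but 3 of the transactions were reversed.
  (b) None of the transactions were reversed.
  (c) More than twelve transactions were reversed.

|A| = 16, |A ∩ B| = 13, |A ∖ B| = 3.
(a) |A ∖ B| = 3: holds.
(b) A ∩ B = ∅ (|A ∩ B| = 0): fails.
(c) |A ∩ B| > 12: holds.

(a), (c)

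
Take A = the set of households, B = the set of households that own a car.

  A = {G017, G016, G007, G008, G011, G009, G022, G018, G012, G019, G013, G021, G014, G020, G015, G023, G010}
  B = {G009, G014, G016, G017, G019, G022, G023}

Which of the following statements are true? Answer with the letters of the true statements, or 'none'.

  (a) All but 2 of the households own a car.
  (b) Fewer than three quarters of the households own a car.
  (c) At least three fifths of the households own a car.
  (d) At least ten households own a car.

(b)

|A| = 17, |A ∩ B| = 7, |A ∖ B| = 10.
(a) |A ∖ B| = 2: fails.
(b) |A ∩ B| / |A| < 3/4: holds.
(c) |A ∩ B| / |A| ≥ 3/5: fails.
(d) |A ∩ B| ≥ 10: fails.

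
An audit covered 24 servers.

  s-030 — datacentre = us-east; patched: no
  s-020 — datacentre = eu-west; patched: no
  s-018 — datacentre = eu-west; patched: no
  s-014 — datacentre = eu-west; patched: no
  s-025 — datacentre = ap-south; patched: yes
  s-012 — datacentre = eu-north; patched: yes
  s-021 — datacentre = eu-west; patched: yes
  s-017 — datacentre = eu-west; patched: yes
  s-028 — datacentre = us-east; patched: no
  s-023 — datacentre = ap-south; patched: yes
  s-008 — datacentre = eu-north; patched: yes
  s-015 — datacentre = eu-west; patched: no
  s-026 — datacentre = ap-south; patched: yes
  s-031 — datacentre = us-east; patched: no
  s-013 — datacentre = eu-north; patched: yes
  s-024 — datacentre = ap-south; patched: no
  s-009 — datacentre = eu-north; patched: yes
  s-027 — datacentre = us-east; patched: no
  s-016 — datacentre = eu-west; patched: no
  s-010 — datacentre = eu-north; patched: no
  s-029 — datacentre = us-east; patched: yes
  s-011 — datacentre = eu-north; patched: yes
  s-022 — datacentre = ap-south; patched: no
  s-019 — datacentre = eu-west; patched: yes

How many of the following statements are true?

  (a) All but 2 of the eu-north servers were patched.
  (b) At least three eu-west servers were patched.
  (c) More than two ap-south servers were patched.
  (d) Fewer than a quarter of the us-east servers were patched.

(a) eu-north: |A| = 6, |A ∩ B| = 5; needs |A ∖ B| = 2 — false.
(b) eu-west: |A| = 8, |A ∩ B| = 3; needs |A ∩ B| ≥ 3 — true.
(c) ap-south: |A| = 5, |A ∩ B| = 3; needs |A ∩ B| > 2 — true.
(d) us-east: |A| = 5, |A ∩ B| = 1; needs |A ∩ B| / |A| < 1/4 — true.

3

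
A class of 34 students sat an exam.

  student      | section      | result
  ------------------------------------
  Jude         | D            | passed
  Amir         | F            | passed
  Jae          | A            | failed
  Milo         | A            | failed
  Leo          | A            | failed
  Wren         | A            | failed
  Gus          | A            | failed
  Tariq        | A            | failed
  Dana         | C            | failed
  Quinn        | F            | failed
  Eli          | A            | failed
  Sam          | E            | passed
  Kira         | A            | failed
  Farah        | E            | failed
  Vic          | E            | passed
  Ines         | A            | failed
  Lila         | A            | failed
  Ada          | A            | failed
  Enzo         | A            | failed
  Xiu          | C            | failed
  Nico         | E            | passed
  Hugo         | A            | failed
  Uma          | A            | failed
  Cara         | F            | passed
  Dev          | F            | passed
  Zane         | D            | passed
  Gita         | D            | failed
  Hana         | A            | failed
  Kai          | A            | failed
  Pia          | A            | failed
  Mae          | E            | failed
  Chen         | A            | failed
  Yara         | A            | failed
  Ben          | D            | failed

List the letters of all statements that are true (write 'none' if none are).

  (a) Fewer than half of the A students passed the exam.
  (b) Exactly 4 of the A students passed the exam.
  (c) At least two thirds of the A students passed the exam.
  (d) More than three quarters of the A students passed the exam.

(a)

|A| = 19, |A ∩ B| = 0, |A ∖ B| = 19.
(a) |A ∩ B| < |A ∖ B|: holds.
(b) |A ∩ B| = 4: fails.
(c) |A ∩ B| / |A| ≥ 2/3: fails.
(d) |A ∩ B| / |A| > 3/4: fails.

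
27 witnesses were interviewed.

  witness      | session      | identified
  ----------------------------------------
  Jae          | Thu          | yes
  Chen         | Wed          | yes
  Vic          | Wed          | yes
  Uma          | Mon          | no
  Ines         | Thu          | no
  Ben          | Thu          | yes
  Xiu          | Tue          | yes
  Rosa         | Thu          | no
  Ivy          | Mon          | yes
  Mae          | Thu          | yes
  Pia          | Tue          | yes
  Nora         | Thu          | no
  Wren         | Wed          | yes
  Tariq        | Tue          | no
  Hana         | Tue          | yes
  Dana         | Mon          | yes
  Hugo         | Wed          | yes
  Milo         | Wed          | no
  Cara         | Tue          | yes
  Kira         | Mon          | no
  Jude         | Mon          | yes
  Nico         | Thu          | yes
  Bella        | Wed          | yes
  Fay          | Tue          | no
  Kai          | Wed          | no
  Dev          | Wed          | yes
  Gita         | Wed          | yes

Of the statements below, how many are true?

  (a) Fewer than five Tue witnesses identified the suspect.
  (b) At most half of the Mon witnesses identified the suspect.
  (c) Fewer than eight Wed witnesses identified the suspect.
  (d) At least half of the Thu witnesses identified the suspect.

(a) Tue: |A| = 6, |A ∩ B| = 4; needs |A ∩ B| < 5 — true.
(b) Mon: |A| = 5, |A ∩ B| = 3; needs |A ∩ B| ≤ |A ∖ B| — false.
(c) Wed: |A| = 9, |A ∩ B| = 7; needs |A ∩ B| < 8 — true.
(d) Thu: |A| = 7, |A ∩ B| = 4; needs |A ∩ B| ≥ |A ∖ B| — true.

3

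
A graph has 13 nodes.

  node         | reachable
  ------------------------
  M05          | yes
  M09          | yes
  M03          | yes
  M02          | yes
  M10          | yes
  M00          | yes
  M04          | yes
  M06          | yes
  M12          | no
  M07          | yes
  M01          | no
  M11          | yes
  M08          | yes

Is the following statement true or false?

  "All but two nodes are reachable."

True

The determiner here denotes the relation: |A ∖ B| = 2.
A (the restrictor) = {M05, M09, M03, M02, M10, M00, M04, M06, M12, M07, M01, M11, M08}, |A| = 13.
A ∖ B = {M12, M01}, so |A ∖ B| = 2.
|A ∖ B| = 2, so the statement is true.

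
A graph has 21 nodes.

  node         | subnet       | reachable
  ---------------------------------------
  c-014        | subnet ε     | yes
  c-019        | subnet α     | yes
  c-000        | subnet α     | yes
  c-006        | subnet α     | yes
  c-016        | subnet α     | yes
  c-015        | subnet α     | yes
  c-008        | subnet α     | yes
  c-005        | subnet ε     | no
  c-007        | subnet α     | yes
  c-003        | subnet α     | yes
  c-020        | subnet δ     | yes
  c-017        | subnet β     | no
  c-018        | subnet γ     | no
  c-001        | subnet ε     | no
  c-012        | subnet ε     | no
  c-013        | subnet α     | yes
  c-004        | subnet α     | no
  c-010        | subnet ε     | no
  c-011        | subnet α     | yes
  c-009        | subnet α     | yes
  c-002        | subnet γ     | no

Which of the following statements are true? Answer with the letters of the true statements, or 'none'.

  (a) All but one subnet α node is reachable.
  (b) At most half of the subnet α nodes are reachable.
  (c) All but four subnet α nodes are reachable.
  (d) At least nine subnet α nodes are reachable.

(a), (d)

|A| = 12, |A ∩ B| = 11, |A ∖ B| = 1.
(a) |A ∖ B| = 1: holds.
(b) |A ∩ B| ≤ |A ∖ B|: fails.
(c) |A ∖ B| = 4: fails.
(d) |A ∩ B| ≥ 9: holds.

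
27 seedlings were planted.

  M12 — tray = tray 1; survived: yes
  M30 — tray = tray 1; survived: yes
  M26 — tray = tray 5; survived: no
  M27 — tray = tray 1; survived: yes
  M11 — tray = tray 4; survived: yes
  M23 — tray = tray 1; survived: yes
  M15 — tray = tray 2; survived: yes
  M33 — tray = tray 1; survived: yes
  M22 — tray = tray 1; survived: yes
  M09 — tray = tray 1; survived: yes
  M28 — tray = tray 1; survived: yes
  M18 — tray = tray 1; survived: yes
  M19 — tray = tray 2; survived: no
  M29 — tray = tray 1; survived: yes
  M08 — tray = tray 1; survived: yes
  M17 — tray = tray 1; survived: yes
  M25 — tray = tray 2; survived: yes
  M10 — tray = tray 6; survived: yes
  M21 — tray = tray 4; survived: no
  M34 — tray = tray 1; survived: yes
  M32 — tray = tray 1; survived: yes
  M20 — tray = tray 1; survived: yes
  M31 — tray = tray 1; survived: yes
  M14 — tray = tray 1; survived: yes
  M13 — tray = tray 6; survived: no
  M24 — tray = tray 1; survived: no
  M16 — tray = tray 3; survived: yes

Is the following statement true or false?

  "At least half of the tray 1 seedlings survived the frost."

Truth condition: |A ∩ B| ≥ |A ∖ B|.
|A| = 18, |A ∩ B| = 17, |A ∖ B| = 1.
17 > 1, so the statement is true.

True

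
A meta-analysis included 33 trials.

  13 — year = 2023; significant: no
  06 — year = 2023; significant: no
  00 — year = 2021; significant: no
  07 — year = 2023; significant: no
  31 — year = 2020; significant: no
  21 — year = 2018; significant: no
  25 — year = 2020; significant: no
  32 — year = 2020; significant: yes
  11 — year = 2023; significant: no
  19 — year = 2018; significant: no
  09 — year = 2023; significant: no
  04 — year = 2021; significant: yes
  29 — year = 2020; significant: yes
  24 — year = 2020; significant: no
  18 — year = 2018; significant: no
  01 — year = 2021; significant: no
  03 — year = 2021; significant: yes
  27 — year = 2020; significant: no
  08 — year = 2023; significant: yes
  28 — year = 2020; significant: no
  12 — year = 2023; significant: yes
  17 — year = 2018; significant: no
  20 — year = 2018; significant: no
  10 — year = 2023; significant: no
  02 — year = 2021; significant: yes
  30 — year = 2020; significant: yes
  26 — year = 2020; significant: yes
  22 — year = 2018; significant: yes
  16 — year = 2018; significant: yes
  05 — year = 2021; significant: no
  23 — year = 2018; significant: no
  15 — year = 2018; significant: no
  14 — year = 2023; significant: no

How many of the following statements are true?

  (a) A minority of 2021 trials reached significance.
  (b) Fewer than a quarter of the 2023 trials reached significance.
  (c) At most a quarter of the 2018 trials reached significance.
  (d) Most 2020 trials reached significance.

(a) 2021: |A| = 6, |A ∩ B| = 3; needs |A ∩ B| < |A ∖ B| — false.
(b) 2023: |A| = 9, |A ∩ B| = 2; needs |A ∩ B| / |A| < 1/4 — true.
(c) 2018: |A| = 9, |A ∩ B| = 2; needs |A ∩ B| / |A| ≤ 1/4 — true.
(d) 2020: |A| = 9, |A ∩ B| = 4; needs |A ∩ B| > |A ∖ B| — false.

2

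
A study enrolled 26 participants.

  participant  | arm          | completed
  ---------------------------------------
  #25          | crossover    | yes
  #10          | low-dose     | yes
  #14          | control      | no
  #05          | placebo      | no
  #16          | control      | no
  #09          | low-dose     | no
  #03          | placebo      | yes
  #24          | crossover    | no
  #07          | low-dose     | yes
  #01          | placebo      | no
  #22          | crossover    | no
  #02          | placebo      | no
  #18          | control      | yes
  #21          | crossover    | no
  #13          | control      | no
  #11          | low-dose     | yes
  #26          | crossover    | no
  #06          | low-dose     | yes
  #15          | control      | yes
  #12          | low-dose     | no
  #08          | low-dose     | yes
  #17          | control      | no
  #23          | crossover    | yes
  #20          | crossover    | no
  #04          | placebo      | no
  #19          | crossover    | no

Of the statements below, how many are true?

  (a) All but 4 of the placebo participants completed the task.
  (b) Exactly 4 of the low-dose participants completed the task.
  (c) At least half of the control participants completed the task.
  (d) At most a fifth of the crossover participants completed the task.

(a) placebo: |A| = 5, |A ∩ B| = 1; needs |A ∖ B| = 4 — true.
(b) low-dose: |A| = 7, |A ∩ B| = 5; needs |A ∩ B| = 4 — false.
(c) control: |A| = 6, |A ∩ B| = 2; needs |A ∩ B| ≥ |A ∖ B| — false.
(d) crossover: |A| = 8, |A ∩ B| = 2; needs |A ∩ B| / |A| ≤ 1/5 — false.

1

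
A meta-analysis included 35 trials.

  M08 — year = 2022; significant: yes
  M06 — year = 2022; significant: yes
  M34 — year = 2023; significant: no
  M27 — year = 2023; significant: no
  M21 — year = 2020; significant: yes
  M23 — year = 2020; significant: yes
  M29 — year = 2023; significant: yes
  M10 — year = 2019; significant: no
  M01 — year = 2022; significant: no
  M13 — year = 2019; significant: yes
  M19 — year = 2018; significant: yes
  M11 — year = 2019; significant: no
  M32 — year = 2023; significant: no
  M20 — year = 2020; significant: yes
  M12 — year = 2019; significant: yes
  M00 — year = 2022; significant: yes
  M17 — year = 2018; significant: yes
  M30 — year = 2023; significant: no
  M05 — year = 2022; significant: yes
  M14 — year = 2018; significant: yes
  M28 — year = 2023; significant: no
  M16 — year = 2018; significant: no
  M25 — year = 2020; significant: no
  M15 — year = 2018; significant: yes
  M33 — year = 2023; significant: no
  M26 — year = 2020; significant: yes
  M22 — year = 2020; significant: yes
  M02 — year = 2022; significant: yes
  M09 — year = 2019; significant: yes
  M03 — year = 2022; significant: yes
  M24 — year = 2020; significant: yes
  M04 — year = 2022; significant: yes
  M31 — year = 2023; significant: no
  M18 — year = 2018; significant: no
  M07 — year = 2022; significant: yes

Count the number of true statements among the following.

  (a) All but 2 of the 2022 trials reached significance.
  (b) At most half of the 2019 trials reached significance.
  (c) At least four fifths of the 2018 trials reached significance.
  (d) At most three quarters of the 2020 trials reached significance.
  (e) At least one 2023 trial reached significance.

1

(a) 2022: |A| = 9, |A ∩ B| = 8; needs |A ∖ B| = 2 — false.
(b) 2019: |A| = 5, |A ∩ B| = 3; needs |A ∩ B| ≤ |A ∖ B| — false.
(c) 2018: |A| = 6, |A ∩ B| = 4; needs |A ∩ B| / |A| ≥ 4/5 — false.
(d) 2020: |A| = 7, |A ∩ B| = 6; needs |A ∩ B| / |A| ≤ 3/4 — false.
(e) 2023: |A| = 8, |A ∩ B| = 1; needs A ∩ B ≠ ∅ (|A ∩ B| ≥ 1) — true.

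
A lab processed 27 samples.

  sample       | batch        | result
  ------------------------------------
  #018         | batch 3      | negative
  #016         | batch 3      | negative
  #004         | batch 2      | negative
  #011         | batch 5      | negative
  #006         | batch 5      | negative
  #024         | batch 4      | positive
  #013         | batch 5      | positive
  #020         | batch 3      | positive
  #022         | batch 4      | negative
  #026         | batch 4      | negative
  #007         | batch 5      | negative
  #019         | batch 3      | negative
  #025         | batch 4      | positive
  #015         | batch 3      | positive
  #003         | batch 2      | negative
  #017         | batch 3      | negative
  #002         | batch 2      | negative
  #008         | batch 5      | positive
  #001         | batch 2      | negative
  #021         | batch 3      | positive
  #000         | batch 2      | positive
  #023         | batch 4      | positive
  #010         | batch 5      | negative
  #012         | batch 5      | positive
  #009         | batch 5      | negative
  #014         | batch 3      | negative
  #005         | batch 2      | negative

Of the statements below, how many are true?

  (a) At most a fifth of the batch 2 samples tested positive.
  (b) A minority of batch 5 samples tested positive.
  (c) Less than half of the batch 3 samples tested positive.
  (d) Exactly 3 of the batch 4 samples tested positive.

4

(a) batch 2: |A| = 6, |A ∩ B| = 1; needs |A ∩ B| / |A| ≤ 1/5 — true.
(b) batch 5: |A| = 8, |A ∩ B| = 3; needs |A ∩ B| < |A ∖ B| — true.
(c) batch 3: |A| = 8, |A ∩ B| = 3; needs |A ∩ B| < |A ∖ B| — true.
(d) batch 4: |A| = 5, |A ∩ B| = 3; needs |A ∩ B| = 3 — true.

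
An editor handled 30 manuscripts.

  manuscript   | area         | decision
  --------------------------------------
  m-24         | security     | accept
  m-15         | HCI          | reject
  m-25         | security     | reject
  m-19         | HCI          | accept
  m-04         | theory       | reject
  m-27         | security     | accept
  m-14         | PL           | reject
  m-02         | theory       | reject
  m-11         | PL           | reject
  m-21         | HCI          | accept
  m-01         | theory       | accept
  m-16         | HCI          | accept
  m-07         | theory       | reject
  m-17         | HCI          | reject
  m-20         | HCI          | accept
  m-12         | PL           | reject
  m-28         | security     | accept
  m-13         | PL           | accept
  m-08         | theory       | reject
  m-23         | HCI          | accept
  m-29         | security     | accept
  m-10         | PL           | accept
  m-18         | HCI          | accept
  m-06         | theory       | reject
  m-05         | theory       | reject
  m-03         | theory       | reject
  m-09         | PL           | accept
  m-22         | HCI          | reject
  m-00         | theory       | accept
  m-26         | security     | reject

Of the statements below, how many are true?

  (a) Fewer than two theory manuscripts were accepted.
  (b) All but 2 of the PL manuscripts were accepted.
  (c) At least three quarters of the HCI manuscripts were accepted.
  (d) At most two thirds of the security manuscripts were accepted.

1

(a) theory: |A| = 9, |A ∩ B| = 2; needs |A ∩ B| < 2 — false.
(b) PL: |A| = 6, |A ∩ B| = 3; needs |A ∖ B| = 2 — false.
(c) HCI: |A| = 9, |A ∩ B| = 6; needs |A ∩ B| / |A| ≥ 3/4 — false.
(d) security: |A| = 6, |A ∩ B| = 4; needs |A ∩ B| / |A| ≤ 2/3 — true.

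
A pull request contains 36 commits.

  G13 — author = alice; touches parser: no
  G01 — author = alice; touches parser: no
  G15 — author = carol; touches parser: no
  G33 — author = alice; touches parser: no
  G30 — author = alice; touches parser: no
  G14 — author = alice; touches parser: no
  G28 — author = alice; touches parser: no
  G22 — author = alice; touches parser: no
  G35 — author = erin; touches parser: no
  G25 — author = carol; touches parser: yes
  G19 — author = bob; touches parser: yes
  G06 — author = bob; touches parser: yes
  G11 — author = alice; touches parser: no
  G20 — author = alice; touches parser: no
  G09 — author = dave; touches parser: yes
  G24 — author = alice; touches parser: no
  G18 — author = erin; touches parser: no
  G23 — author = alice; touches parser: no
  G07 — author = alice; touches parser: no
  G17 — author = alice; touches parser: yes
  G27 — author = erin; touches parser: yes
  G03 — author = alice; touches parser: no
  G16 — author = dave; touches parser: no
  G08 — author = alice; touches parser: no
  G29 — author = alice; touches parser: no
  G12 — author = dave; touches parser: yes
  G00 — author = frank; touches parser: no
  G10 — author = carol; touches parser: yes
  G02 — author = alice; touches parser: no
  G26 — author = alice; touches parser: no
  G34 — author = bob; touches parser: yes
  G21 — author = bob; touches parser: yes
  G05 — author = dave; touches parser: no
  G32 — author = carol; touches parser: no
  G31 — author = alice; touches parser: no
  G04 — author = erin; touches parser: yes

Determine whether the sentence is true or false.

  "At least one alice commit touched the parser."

True

'At least one alice commit touched the parser' holds iff A ∩ B ≠ ∅ (|A ∩ B| ≥ 1).
|A| = 19, |A ∩ B| = 1, |A ∖ B| = 18.
So the statement is true.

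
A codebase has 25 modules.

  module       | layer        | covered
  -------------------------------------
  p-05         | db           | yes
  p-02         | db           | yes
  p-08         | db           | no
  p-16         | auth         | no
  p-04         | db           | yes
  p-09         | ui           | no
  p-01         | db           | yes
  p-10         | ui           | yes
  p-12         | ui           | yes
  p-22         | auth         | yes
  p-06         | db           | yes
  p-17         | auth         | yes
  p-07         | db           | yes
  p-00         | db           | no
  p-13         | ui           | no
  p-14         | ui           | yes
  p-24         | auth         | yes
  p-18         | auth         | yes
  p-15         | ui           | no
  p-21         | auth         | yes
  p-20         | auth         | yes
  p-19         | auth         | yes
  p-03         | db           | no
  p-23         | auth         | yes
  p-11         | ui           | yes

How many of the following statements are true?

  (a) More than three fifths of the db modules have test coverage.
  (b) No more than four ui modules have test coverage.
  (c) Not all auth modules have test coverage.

(a) db: |A| = 9, |A ∩ B| = 6; needs |A ∩ B| / |A| > 3/5 — true.
(b) ui: |A| = 7, |A ∩ B| = 4; needs |A ∩ B| ≤ 4 — true.
(c) auth: |A| = 9, |A ∩ B| = 8; needs A ⊄ B (|A ∖ B| ≥ 1) — true.

3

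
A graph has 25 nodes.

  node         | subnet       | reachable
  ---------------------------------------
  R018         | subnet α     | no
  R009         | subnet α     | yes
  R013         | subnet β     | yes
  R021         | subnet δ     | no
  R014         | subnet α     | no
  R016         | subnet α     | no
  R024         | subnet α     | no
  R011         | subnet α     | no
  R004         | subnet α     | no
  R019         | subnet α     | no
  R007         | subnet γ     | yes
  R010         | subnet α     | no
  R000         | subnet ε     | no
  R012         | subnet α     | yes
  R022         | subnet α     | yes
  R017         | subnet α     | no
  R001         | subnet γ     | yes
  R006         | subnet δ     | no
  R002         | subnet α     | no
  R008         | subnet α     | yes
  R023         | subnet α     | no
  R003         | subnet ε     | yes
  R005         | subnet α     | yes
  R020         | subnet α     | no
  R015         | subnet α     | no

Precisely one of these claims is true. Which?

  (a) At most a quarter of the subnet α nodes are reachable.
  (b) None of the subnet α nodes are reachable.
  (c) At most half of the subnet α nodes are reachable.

(c)

|A| = 18, |A ∩ B| = 5, |A ∖ B| = 13.
(a) requires |A ∩ B| / |A| ≤ 1/4: false.
(b) requires A ∩ B = ∅ (|A ∩ B| = 0): false.
(c) requires |A ∩ B| ≤ |A ∖ B|: true.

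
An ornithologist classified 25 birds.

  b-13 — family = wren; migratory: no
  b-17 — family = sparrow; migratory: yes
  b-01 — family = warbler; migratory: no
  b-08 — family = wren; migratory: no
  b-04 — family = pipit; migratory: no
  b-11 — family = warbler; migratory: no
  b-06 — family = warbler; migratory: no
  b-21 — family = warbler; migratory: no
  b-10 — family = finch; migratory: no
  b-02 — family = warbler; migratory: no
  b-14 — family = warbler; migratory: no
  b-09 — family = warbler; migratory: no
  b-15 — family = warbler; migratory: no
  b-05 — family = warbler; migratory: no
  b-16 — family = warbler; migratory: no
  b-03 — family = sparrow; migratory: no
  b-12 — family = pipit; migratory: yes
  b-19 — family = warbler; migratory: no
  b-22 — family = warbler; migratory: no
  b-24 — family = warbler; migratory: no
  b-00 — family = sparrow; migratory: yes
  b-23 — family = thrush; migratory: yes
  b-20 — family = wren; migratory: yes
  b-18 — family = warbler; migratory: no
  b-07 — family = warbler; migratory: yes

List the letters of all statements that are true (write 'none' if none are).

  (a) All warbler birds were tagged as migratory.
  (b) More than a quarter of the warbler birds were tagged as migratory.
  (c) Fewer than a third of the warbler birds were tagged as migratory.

|A| = 15, |A ∩ B| = 1, |A ∖ B| = 14.
(a) A ⊆ B, i.e. every element of A is in B (|A ∖ B| = 0): fails.
(b) |A ∩ B| / |A| > 1/4: fails.
(c) |A ∩ B| / |A| < 1/3: holds.

(c)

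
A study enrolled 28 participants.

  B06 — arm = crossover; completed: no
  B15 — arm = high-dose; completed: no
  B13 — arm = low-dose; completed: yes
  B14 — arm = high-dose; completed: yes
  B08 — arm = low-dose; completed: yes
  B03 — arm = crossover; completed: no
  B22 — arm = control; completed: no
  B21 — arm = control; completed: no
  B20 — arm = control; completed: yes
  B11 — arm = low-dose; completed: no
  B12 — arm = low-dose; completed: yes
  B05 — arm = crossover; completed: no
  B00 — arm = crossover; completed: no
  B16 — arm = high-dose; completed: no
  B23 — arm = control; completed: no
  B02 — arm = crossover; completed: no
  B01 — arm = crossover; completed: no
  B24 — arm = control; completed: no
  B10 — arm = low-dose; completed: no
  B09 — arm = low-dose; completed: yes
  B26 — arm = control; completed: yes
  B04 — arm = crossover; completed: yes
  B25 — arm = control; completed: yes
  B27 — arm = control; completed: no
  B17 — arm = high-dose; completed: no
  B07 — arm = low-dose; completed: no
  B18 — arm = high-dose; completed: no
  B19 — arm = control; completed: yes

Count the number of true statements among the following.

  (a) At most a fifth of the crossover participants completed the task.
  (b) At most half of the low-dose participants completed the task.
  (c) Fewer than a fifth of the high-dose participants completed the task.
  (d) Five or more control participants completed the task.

1

(a) crossover: |A| = 7, |A ∩ B| = 1; needs |A ∩ B| / |A| ≤ 1/5 — true.
(b) low-dose: |A| = 7, |A ∩ B| = 4; needs |A ∩ B| ≤ |A ∖ B| — false.
(c) high-dose: |A| = 5, |A ∩ B| = 1; needs |A ∩ B| / |A| < 1/5 — false.
(d) control: |A| = 9, |A ∩ B| = 4; needs |A ∩ B| ≥ 5 — false.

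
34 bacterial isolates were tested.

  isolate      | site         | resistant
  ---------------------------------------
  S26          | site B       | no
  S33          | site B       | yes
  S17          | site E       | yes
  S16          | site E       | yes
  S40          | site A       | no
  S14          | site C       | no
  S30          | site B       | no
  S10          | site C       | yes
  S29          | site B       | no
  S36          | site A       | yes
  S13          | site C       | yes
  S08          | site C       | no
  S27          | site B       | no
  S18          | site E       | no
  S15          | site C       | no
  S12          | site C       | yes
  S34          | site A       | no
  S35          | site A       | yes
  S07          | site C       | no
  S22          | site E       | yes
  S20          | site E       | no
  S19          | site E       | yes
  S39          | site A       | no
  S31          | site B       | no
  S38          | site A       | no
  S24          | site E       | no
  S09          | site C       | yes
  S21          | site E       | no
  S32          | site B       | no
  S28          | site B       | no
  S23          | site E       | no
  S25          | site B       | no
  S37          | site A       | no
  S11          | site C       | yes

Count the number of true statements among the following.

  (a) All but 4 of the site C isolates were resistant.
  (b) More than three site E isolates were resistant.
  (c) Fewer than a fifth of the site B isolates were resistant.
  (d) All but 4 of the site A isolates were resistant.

3

(a) site C: |A| = 9, |A ∩ B| = 5; needs |A ∖ B| = 4 — true.
(b) site E: |A| = 9, |A ∩ B| = 4; needs |A ∩ B| > 3 — true.
(c) site B: |A| = 9, |A ∩ B| = 1; needs |A ∩ B| / |A| < 1/5 — true.
(d) site A: |A| = 7, |A ∩ B| = 2; needs |A ∖ B| = 4 — false.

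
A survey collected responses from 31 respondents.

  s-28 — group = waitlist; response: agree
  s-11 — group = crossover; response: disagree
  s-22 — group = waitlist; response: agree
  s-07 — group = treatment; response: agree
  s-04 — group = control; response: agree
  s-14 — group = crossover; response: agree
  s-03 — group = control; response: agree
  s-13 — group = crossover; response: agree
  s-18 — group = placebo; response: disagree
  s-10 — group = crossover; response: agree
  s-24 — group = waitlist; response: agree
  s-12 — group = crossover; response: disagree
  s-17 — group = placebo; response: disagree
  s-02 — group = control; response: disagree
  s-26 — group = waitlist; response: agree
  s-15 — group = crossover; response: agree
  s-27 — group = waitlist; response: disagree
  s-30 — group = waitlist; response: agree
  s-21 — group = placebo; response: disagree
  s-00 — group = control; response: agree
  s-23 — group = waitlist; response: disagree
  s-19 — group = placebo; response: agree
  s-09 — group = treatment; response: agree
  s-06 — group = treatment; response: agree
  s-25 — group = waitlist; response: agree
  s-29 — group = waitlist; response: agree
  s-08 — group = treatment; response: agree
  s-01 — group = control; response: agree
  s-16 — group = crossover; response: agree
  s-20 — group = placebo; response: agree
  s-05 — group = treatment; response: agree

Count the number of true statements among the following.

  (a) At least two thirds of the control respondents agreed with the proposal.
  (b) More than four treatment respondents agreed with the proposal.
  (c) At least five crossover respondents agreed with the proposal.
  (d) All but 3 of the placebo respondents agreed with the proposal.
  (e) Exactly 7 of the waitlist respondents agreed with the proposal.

(a) control: |A| = 5, |A ∩ B| = 4; needs |A ∩ B| / |A| ≥ 2/3 — true.
(b) treatment: |A| = 5, |A ∩ B| = 5; needs |A ∩ B| > 4 — true.
(c) crossover: |A| = 7, |A ∩ B| = 5; needs |A ∩ B| ≥ 5 — true.
(d) placebo: |A| = 5, |A ∩ B| = 2; needs |A ∖ B| = 3 — true.
(e) waitlist: |A| = 9, |A ∩ B| = 7; needs |A ∩ B| = 7 — true.

5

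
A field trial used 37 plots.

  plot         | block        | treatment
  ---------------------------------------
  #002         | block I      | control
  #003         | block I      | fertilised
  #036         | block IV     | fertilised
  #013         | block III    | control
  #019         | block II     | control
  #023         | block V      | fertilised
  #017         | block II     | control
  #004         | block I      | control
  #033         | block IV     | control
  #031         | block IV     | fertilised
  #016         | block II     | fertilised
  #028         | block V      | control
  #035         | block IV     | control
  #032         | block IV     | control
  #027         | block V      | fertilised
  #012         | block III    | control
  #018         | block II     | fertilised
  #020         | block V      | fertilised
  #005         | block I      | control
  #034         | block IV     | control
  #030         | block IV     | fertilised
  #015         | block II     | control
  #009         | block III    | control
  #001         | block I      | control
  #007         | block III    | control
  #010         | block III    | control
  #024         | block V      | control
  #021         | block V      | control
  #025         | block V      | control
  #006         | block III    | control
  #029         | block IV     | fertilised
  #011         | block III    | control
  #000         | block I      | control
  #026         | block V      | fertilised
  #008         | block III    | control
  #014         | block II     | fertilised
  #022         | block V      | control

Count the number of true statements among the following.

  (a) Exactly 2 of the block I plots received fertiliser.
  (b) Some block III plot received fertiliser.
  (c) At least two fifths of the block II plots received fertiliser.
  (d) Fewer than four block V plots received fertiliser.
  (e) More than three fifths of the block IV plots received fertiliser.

1

(a) block I: |A| = 6, |A ∩ B| = 1; needs |A ∩ B| = 2 — false.
(b) block III: |A| = 8, |A ∩ B| = 0; needs A ∩ B ≠ ∅ (|A ∩ B| ≥ 1) — false.
(c) block II: |A| = 6, |A ∩ B| = 3; needs |A ∩ B| / |A| ≥ 2/5 — true.
(d) block V: |A| = 9, |A ∩ B| = 4; needs |A ∩ B| < 4 — false.
(e) block IV: |A| = 8, |A ∩ B| = 4; needs |A ∩ B| / |A| > 3/5 — false.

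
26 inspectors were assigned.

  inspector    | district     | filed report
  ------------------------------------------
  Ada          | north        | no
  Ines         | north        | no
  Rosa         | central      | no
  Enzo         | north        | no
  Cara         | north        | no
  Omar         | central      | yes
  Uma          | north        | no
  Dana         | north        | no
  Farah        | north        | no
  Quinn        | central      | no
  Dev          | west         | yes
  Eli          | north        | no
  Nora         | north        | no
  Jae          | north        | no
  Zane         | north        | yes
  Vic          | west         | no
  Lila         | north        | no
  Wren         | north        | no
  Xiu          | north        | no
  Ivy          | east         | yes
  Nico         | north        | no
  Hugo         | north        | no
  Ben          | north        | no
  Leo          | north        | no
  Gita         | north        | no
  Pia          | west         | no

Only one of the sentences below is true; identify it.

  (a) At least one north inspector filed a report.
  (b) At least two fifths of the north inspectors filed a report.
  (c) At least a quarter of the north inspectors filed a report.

|A| = 19, |A ∩ B| = 1, |A ∖ B| = 18.
(a) requires A ∩ B ≠ ∅ (|A ∩ B| ≥ 1): true.
(b) requires |A ∩ B| / |A| ≥ 2/5: false.
(c) requires |A ∩ B| / |A| ≥ 1/4: false.

(a)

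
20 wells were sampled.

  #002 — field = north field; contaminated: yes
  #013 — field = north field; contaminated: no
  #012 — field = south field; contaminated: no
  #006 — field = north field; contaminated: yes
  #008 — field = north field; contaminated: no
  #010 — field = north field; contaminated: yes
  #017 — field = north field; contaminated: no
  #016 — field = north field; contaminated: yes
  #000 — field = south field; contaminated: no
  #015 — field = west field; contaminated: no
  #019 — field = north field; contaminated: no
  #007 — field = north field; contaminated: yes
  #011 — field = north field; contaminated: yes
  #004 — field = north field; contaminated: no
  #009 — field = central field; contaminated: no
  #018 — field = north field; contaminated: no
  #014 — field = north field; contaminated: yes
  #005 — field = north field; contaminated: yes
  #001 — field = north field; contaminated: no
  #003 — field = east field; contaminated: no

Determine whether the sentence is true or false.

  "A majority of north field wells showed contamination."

True

The determiner here denotes the relation: |A ∩ B| > |A ∖ B|.
|A| = 15, |A ∩ B| = 8, |A ∖ B| = 7.
8 > 7, so the statement is true.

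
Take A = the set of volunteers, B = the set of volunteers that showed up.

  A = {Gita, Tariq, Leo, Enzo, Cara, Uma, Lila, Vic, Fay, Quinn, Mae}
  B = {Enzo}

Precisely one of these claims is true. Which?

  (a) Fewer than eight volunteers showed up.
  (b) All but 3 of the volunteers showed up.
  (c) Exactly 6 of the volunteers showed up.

|A| = 11, |A ∩ B| = 1, |A ∖ B| = 10.
(a) requires |A ∩ B| < 8: true.
(b) requires |A ∖ B| = 3: false.
(c) requires |A ∩ B| = 6: false.

(a)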